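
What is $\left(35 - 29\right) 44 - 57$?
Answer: $207$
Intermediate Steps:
$\left(35 - 29\right) 44 - 57 = 6 \cdot 44 - 57 = 264 - 57 = 207$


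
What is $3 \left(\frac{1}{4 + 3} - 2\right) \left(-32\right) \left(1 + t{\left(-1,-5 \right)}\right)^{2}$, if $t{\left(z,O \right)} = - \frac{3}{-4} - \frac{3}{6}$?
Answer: $\frac{1950}{7} \approx 278.57$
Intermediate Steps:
$t{\left(z,O \right)} = \frac{1}{4}$ ($t{\left(z,O \right)} = \left(-3\right) \left(- \frac{1}{4}\right) - \frac{1}{2} = \frac{3}{4} - \frac{1}{2} = \frac{1}{4}$)
$3 \left(\frac{1}{4 + 3} - 2\right) \left(-32\right) \left(1 + t{\left(-1,-5 \right)}\right)^{2} = 3 \left(\frac{1}{4 + 3} - 2\right) \left(-32\right) \left(1 + \frac{1}{4}\right)^{2} = 3 \left(\frac{1}{7} - 2\right) \left(-32\right) \left(\frac{5}{4}\right)^{2} = 3 \left(\frac{1}{7} - 2\right) \left(-32\right) \frac{25}{16} = 3 \left(- \frac{13}{7}\right) \left(-32\right) \frac{25}{16} = \left(- \frac{39}{7}\right) \left(-32\right) \frac{25}{16} = \frac{1248}{7} \cdot \frac{25}{16} = \frac{1950}{7}$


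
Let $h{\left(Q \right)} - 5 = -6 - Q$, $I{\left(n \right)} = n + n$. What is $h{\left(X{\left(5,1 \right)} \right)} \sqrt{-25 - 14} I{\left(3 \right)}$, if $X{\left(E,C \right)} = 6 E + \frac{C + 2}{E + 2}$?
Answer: $- \frac{1320 i \sqrt{39}}{7} \approx - 1177.6 i$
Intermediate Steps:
$I{\left(n \right)} = 2 n$
$X{\left(E,C \right)} = 6 E + \frac{2 + C}{2 + E}$
$h{\left(Q \right)} = -1 - Q$ ($h{\left(Q \right)} = 5 - \left(6 + Q\right) = -1 - Q$)
$h{\left(X{\left(5,1 \right)} \right)} \sqrt{-25 - 14} I{\left(3 \right)} = \left(-1 - \frac{2 + 1 + 6 \cdot 5^{2} + 12 \cdot 5}{2 + 5}\right) \sqrt{-25 - 14} \cdot 2 \cdot 3 = \left(-1 - \frac{2 + 1 + 6 \cdot 25 + 60}{7}\right) \sqrt{-39} \cdot 6 = \left(-1 - \frac{2 + 1 + 150 + 60}{7}\right) i \sqrt{39} \cdot 6 = \left(-1 - \frac{1}{7} \cdot 213\right) i \sqrt{39} \cdot 6 = \left(-1 - \frac{213}{7}\right) i \sqrt{39} \cdot 6 = - \frac{220 i \sqrt{39}}{7} \cdot 6 = - \frac{1320 i \sqrt{39}}{7}$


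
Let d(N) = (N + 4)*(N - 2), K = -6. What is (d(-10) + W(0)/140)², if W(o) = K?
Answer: 25371369/4900 ≈ 5177.8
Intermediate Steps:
W(o) = -6
d(N) = (-2 + N)*(4 + N) (d(N) = (4 + N)*(-2 + N) = (-2 + N)*(4 + N))
(d(-10) + W(0)/140)² = ((-8 + (-10)² + 2*(-10)) - 6/140)² = ((-8 + 100 - 20) - 6*1/140)² = (72 - 3/70)² = (5037/70)² = 25371369/4900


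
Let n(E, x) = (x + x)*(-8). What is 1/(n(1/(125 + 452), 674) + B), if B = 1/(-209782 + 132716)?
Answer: -77066/831079745 ≈ -9.2730e-5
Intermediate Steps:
B = -1/77066 (B = 1/(-77066) = -1/77066 ≈ -1.2976e-5)
n(E, x) = -16*x (n(E, x) = (2*x)*(-8) = -16*x)
1/(n(1/(125 + 452), 674) + B) = 1/(-16*674 - 1/77066) = 1/(-10784 - 1/77066) = 1/(-831079745/77066) = -77066/831079745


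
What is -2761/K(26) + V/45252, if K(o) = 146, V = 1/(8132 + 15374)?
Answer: -20115464291/1063693512 ≈ -18.911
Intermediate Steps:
V = 1/23506 ≈ 4.2542e-5
-2761/K(26) + V/45252 = -2761/146 + (1/23506)/45252 = -2761*1/146 + (1/23506)*(1/45252) = -2761/146 + 1/1063693512 = -20115464291/1063693512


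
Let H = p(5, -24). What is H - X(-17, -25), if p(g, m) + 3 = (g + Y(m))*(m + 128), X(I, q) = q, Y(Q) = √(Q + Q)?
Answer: 542 + 416*I*√3 ≈ 542.0 + 720.53*I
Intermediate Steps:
Y(Q) = √2*√Q (Y(Q) = √(2*Q) = √2*√Q)
p(g, m) = -3 + (128 + m)*(g + √2*√m) (p(g, m) = -3 + (g + √2*√m)*(m + 128) = -3 + (g + √2*√m)*(128 + m) = -3 + (128 + m)*(g + √2*√m))
H = 517 + 416*I*√3 (H = -3 + 128*5 + 5*(-24) + √2*(-24)^(3/2) + 128*√2*√(-24) = -3 + 640 - 120 + √2*(-48*I*√6) + 128*√2*(2*I*√6) = -3 + 640 - 120 - 96*I*√3 + 512*I*√3 = 517 + 416*I*√3 ≈ 517.0 + 720.53*I)
H - X(-17, -25) = (517 + 416*I*√3) - 1*(-25) = (517 + 416*I*√3) + 25 = 542 + 416*I*√3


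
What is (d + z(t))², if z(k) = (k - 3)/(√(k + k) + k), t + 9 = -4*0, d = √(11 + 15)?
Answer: (4 + √26*(3 - I*√2))²/(3 - I*√2)² ≈ 38.051 + 6.3665*I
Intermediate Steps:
d = √26 ≈ 5.0990
t = -9 (t = -9 - 4*0 = -9 + 0 = -9)
z(k) = (-3 + k)/(k + √2*√k) (z(k) = (-3 + k)/(√(2*k) + k) = (-3 + k)/(√2*√k + k) = (-3 + k)/(k + √2*√k))
(d + z(t))² = (√26 + (-3 - 9)/(-9 + √2*√(-9)))² = (√26 - 12/(-9 + √2*(3*I)))² = (√26 - 12/(-9 + 3*I*√2))²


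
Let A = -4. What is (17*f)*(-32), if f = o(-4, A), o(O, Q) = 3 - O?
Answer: -3808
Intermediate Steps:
f = 7 (f = 3 - 1*(-4) = 3 + 4 = 7)
(17*f)*(-32) = (17*7)*(-32) = 119*(-32) = -3808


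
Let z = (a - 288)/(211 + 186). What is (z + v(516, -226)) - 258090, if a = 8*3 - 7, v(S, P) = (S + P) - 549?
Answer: -102564824/397 ≈ -2.5835e+5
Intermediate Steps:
v(S, P) = -549 + P + S (v(S, P) = (P + S) - 549 = -549 + P + S)
a = 17 (a = 24 - 7 = 17)
z = -271/397 (z = (17 - 288)/(211 + 186) = -271/397 ≈ -0.68262)
(z + v(516, -226)) - 258090 = (-271/397 + (-549 - 226 + 516)) - 258090 = (-271/397 - 259) - 258090 = -103094/397 - 258090 = -102564824/397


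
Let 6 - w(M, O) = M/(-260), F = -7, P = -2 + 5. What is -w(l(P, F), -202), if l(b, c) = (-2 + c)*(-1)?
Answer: -1569/260 ≈ -6.0346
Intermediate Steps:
P = 3
l(b, c) = 2 - c
w(M, O) = 6 + M/260 (w(M, O) = 6 - M/(-260) = 6 - M*(-1)/260 = 6 - (-1)*M/260 = 6 + M/260)
-w(l(P, F), -202) = -(6 + (2 - 1*(-7))/260) = -(6 + (2 + 7)/260) = -(6 + (1/260)*9) = -(6 + 9/260) = -1*1569/260 = -1569/260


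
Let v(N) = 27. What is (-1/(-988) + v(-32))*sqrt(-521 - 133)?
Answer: 26677*I*sqrt(654)/988 ≈ 690.51*I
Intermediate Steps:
(-1/(-988) + v(-32))*sqrt(-521 - 133) = (-1/(-988) + 27)*sqrt(-521 - 133) = (-1*(-1/988) + 27)*sqrt(-654) = (1/988 + 27)*(I*sqrt(654)) = 26677*(I*sqrt(654))/988 = 26677*I*sqrt(654)/988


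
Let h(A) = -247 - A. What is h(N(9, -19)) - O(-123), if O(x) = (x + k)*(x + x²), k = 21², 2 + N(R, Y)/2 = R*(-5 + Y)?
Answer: -4771719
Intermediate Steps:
N(R, Y) = -4 + 2*R*(-5 + Y) (N(R, Y) = -4 + 2*(R*(-5 + Y)) = -4 + 2*R*(-5 + Y))
k = 441
O(x) = (441 + x)*(x + x²) (O(x) = (x + 441)*(x + x²) = (441 + x)*(x + x²))
h(N(9, -19)) - O(-123) = (-247 - (-4 - 10*9 + 2*9*(-19))) - (-123)*(441 + (-123)² + 442*(-123)) = (-247 - (-4 - 90 - 342)) - (-123)*(441 + 15129 - 54366) = (-247 - 1*(-436)) - (-123)*(-38796) = (-247 + 436) - 1*4771908 = 189 - 4771908 = -4771719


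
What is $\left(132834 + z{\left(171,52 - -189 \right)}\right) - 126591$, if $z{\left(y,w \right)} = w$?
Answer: $6484$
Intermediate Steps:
$\left(132834 + z{\left(171,52 - -189 \right)}\right) - 126591 = \left(132834 + \left(52 - -189\right)\right) - 126591 = \left(132834 + \left(52 + 189\right)\right) - 126591 = \left(132834 + 241\right) - 126591 = 133075 - 126591 = 6484$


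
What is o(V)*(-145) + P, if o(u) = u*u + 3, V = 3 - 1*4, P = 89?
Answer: -491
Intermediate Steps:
V = -1 (V = 3 - 4 = -1)
o(u) = 3 + u² (o(u) = u² + 3 = 3 + u²)
o(V)*(-145) + P = (3 + (-1)²)*(-145) + 89 = (3 + 1)*(-145) + 89 = 4*(-145) + 89 = -580 + 89 = -491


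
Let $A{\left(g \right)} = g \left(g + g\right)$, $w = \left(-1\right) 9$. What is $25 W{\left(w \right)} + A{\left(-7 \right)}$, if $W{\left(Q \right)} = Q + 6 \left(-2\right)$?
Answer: $-427$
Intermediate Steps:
$w = -9$
$A{\left(g \right)} = 2 g^{2}$ ($A{\left(g \right)} = g 2 g = 2 g^{2}$)
$W{\left(Q \right)} = -12 + Q$ ($W{\left(Q \right)} = Q - 12 = -12 + Q$)
$25 W{\left(w \right)} + A{\left(-7 \right)} = 25 \left(-12 - 9\right) + 2 \left(-7\right)^{2} = 25 \left(-21\right) + 2 \cdot 49 = -525 + 98 = -427$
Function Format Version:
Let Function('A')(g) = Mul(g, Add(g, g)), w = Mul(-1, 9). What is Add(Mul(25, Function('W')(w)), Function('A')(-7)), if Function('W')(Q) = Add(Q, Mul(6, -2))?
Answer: -427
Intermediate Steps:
w = -9
Function('A')(g) = Mul(2, Pow(g, 2)) (Function('A')(g) = Mul(g, Mul(2, g)) = Mul(2, Pow(g, 2)))
Function('W')(Q) = Add(-12, Q) (Function('W')(Q) = Add(Q, -12) = Add(-12, Q))
Add(Mul(25, Function('W')(w)), Function('A')(-7)) = Add(Mul(25, Add(-12, -9)), Mul(2, Pow(-7, 2))) = Add(Mul(25, -21), Mul(2, 49)) = Add(-525, 98) = -427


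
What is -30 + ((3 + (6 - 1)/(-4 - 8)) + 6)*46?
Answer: 2189/6 ≈ 364.83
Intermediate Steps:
-30 + ((3 + (6 - 1)/(-4 - 8)) + 6)*46 = -30 + ((3 + 5/(-12)) + 6)*46 = -30 + ((3 + 5*(-1/12)) + 6)*46 = -30 + ((3 - 5/12) + 6)*46 = -30 + (31/12 + 6)*46 = -30 + (103/12)*46 = -30 + 2369/6 = 2189/6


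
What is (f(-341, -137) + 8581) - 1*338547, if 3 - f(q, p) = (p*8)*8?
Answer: -321195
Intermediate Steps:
f(q, p) = 3 - 64*p (f(q, p) = 3 - p*8*8 = 3 - 8*p*8 = 3 - 64*p)
(f(-341, -137) + 8581) - 1*338547 = ((3 - 64*(-137)) + 8581) - 1*338547 = ((3 + 8768) + 8581) - 338547 = (8771 + 8581) - 338547 = 17352 - 338547 = -321195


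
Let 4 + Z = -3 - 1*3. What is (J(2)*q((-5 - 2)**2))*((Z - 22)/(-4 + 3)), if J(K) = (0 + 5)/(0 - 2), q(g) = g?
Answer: -3920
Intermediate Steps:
Z = -10 (Z = -4 + (-3 - 1*3) = -4 + (-3 - 3) = -4 - 6 = -10)
J(K) = -5/2 (J(K) = 5/(-2) = 5*(-1/2) = -5/2)
(J(2)*q((-5 - 2)**2))*((Z - 22)/(-4 + 3)) = (-5*(-5 - 2)**2/2)*((-10 - 22)/(-4 + 3)) = (-5/2*(-7)**2)*(-32/(-1)) = (-5/2*49)*(-32*(-1)) = -245/2*32 = -3920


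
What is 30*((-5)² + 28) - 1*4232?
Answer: -2642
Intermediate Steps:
30*((-5)² + 28) - 1*4232 = 30*(25 + 28) - 4232 = 30*53 - 4232 = 1590 - 4232 = -2642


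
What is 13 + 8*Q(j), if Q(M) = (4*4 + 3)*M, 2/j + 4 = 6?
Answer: 165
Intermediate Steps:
j = 1 (j = 2/(-4 + 6) = 2/2 = 2*(1/2) = 1)
Q(M) = 19*M (Q(M) = (16 + 3)*M = 19*M)
13 + 8*Q(j) = 13 + 8*(19*1) = 13 + 8*19 = 13 + 152 = 165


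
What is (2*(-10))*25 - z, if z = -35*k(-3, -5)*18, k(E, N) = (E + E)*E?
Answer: 10840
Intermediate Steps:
k(E, N) = 2*E² (k(E, N) = (2*E)*E = 2*E²)
z = -11340 (z = -70*(-3)²*18 = -70*9*18 = -35*18*18 = -630*18 = -11340)
(2*(-10))*25 - z = (2*(-10))*25 - 1*(-11340) = -20*25 + 11340 = -500 + 11340 = 10840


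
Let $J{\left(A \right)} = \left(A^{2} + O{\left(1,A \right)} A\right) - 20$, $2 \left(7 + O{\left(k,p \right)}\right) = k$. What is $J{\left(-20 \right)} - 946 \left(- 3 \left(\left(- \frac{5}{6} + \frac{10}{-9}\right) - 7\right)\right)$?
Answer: $- \frac{74623}{3} \approx -24874.0$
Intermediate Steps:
$O{\left(k,p \right)} = -7 + \frac{k}{2}$
$J{\left(A \right)} = -20 + A^{2} - \frac{13 A}{2}$ ($J{\left(A \right)} = \left(A^{2} + \left(-7 + \frac{1}{2} \cdot 1\right) A\right) - 20 = \left(A^{2} + \left(-7 + \frac{1}{2}\right) A\right) - 20 = \left(A^{2} - \frac{13 A}{2}\right) - 20 = -20 + A^{2} - \frac{13 A}{2}$)
$J{\left(-20 \right)} - 946 \left(- 3 \left(\left(- \frac{5}{6} + \frac{10}{-9}\right) - 7\right)\right) = \left(-20 + \left(-20\right)^{2} - -130\right) - 946 \left(- 3 \left(\left(- \frac{5}{6} + \frac{10}{-9}\right) - 7\right)\right) = \left(-20 + 400 + 130\right) - 946 \left(- 3 \left(\left(\left(-5\right) \frac{1}{6} + 10 \left(- \frac{1}{9}\right)\right) - 7\right)\right) = 510 - 946 \left(- 3 \left(\left(- \frac{5}{6} - \frac{10}{9}\right) - 7\right)\right) = 510 - 946 \left(- 3 \left(- \frac{35}{18} - 7\right)\right) = 510 - 946 \left(\left(-3\right) \left(- \frac{161}{18}\right)\right) = 510 - \frac{76153}{3} = - \frac{74623}{3}$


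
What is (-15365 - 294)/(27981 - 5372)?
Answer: -15659/22609 ≈ -0.69260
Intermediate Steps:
(-15365 - 294)/(27981 - 5372) = -15659/22609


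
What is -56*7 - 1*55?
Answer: -447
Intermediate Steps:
-56*7 - 1*55 = -392 - 55 = -447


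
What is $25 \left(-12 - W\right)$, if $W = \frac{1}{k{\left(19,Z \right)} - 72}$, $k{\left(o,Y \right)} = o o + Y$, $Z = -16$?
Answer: $- \frac{81925}{273} \approx -300.09$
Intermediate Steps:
$k{\left(o,Y \right)} = Y + o^{2}$ ($k{\left(o,Y \right)} = o^{2} + Y = Y + o^{2}$)
$W = \frac{1}{273}$ ($W = \frac{1}{\left(-16 + 19^{2}\right) - 72} = \frac{1}{\left(-16 + 361\right) - 72} = \frac{1}{345 - 72} = \frac{1}{273} \approx 0.003663$)
$25 \left(-12 - W\right) = 25 \left(-12 - \frac{1}{273}\right) = 25 \left(- \frac{3277}{273}\right) = - \frac{81925}{273}$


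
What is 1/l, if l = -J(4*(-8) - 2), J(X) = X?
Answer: 1/34 ≈ 0.029412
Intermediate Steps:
l = 34 (l = -(4*(-8) - 2) = -(-32 - 2) = -1*(-34) = 34)
1/l = 1/34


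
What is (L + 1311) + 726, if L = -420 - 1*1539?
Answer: 78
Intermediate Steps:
L = -1959 (L = -420 - 1539 = -1959)
(L + 1311) + 726 = (-1959 + 1311) + 726 = -648 + 726 = 78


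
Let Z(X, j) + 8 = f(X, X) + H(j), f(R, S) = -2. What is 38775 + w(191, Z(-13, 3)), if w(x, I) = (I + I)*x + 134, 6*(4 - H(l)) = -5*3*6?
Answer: 42347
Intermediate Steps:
H(l) = 19 (H(l) = 4 - (-5*3)*6/6 = 4 - (-5)*6/2 = 4 - ⅙*(-90) = 4 + 15 = 19)
Z(X, j) = 9 (Z(X, j) = -8 + (-2 + 19) = -8 + 17 = 9)
w(x, I) = 134 + 2*I*x (w(x, I) = (2*I)*x + 134 = 2*I*x + 134 = 134 + 2*I*x)
38775 + w(191, Z(-13, 3)) = 38775 + (134 + 2*9*191) = 38775 + (134 + 3438) = 38775 + 3572 = 42347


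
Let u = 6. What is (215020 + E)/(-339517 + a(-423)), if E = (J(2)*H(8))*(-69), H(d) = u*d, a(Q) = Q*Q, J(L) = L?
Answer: -52099/40147 ≈ -1.2977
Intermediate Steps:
a(Q) = Q**2
H(d) = 6*d
E = -6624 (E = (2*(6*8))*(-69) = (2*48)*(-69) = 96*(-69) = -6624)
(215020 + E)/(-339517 + a(-423)) = (215020 - 6624)/(-339517 + (-423)**2) = 208396/(-339517 + 178929) = 208396/(-160588) = 208396*(-1/160588) = -52099/40147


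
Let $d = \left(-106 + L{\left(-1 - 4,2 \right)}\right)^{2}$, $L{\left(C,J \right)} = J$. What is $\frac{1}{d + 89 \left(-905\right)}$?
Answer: $- \frac{1}{69729} \approx -1.4341 \cdot 10^{-5}$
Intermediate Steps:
$d = 10816$ ($d = \left(-106 + 2\right)^{2} = \left(-104\right)^{2} = 10816$)
$\frac{1}{d + 89 \left(-905\right)} = \frac{1}{10816 + 89 \left(-905\right)} = \frac{1}{10816 - 80545} = \frac{1}{-69729} = - \frac{1}{69729}$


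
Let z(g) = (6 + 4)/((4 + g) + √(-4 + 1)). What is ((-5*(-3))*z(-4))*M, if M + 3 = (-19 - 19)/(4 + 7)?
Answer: 3550*I*√3/11 ≈ 558.98*I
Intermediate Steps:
z(g) = 10/(4 + g + I*√3) (z(g) = 10/((4 + g) + √(-3)) = 10/((4 + g) + I*√3) = 10/(4 + g + I*√3))
M = -71/11 (M = -3 + (-19 - 19)/(4 + 7) = -3 - 38/11 = -71/11 ≈ -6.4545)
((-5*(-3))*z(-4))*M = ((-5*(-3))*(10/(4 - 4 + I*√3)))*(-71/11) = (15*(10/((I*√3))))*(-71/11) = (15*(10*(-I*√3/3)))*(-71/11) = (15*(-10*I*√3/3))*(-71/11) = -50*I*√3*(-71/11) = 3550*I*√3/11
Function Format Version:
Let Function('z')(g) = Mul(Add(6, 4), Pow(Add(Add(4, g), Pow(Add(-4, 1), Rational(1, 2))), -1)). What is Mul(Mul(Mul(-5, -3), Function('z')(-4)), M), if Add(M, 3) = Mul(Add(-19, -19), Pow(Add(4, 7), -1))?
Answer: Mul(Rational(3550, 11), I, Pow(3, Rational(1, 2))) ≈ Mul(558.98, I)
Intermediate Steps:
Function('z')(g) = Mul(10, Pow(Add(4, g, Mul(I, Pow(3, Rational(1, 2)))), -1)) (Function('z')(g) = Mul(10, Pow(Add(Add(4, g), Pow(-3, Rational(1, 2))), -1)) = Mul(10, Pow(Add(Add(4, g), Mul(I, Pow(3, Rational(1, 2)))), -1)) = Mul(10, Pow(Add(4, g, Mul(I, Pow(3, Rational(1, 2)))), -1)))
M = Rational(-71, 11) (M = Add(-3, Mul(Add(-19, -19), Pow(Add(4, 7), -1))) = Add(-3, Mul(-38, Pow(11, -1))) = Add(-3, Mul(-38, Rational(1, 11))) = Add(-3, Rational(-38, 11)) = Rational(-71, 11) ≈ -6.4545)
Mul(Mul(Mul(-5, -3), Function('z')(-4)), M) = Mul(Mul(Mul(-5, -3), Mul(10, Pow(Add(4, -4, Mul(I, Pow(3, Rational(1, 2)))), -1))), Rational(-71, 11)) = Mul(Mul(15, Mul(10, Pow(Mul(I, Pow(3, Rational(1, 2))), -1))), Rational(-71, 11)) = Mul(Mul(15, Mul(10, Mul(Rational(-1, 3), I, Pow(3, Rational(1, 2))))), Rational(-71, 11)) = Mul(Mul(15, Mul(Rational(-10, 3), I, Pow(3, Rational(1, 2)))), Rational(-71, 11)) = Mul(Mul(-50, I, Pow(3, Rational(1, 2))), Rational(-71, 11)) = Mul(Rational(3550, 11), I, Pow(3, Rational(1, 2)))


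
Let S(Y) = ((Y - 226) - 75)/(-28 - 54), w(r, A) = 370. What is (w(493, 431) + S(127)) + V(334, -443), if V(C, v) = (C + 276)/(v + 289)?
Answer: 1162284/3157 ≈ 368.16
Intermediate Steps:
V(C, v) = (276 + C)/(289 + v)
S(Y) = 301/82 - Y/82 (S(Y) = ((-226 + Y) - 75)/(-82) = (-301 + Y)*(-1/82) = 301/82 - Y/82)
(w(493, 431) + S(127)) + V(334, -443) = (370 + (301/82 - 1/82*127)) + (276 + 334)/(289 - 443) = (370 + (301/82 - 127/82)) + 610/(-154) = (370 + 87/41) - 1/154*610 = 15257/41 - 305/77 = 1162284/3157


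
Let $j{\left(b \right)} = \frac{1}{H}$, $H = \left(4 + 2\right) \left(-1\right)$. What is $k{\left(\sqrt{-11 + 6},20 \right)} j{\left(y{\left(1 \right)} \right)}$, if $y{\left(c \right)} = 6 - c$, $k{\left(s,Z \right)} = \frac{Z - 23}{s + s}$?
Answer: $- \frac{i \sqrt{5}}{20} \approx - 0.1118 i$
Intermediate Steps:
$k{\left(s,Z \right)} = \frac{-23 + Z}{2 s}$
$H = -6$ ($H = 6 \left(-1\right) = -6$)
$j{\left(b \right)} = - \frac{1}{6}$ ($j{\left(b \right)} = \frac{1}{-6} = - \frac{1}{6}$)
$k{\left(\sqrt{-11 + 6},20 \right)} j{\left(y{\left(1 \right)} \right)} = \frac{-23 + 20}{2 \sqrt{-11 + 6}} \left(- \frac{1}{6}\right) = \frac{1}{2} \frac{1}{\sqrt{-5}} \left(-3\right) \left(- \frac{1}{6}\right) = \frac{1}{2} \frac{1}{i \sqrt{5}} \left(-3\right) \left(- \frac{1}{6}\right) = \frac{1}{2} \left(- \frac{i \sqrt{5}}{5}\right) \left(-3\right) \left(- \frac{1}{6}\right) = \frac{3 i \sqrt{5}}{10} \left(- \frac{1}{6}\right) = - \frac{i \sqrt{5}}{20}$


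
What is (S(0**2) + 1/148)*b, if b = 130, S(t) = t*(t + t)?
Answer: 65/74 ≈ 0.87838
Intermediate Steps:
S(t) = 2*t**2 (S(t) = t*(2*t) = 2*t**2)
(S(0**2) + 1/148)*b = (2*(0**2)**2 + 1/148)*130 = (2*0**2 + 1/148)*130 = (2*0 + 1/148)*130 = (0 + 1/148)*130 = (1/148)*130 = 65/74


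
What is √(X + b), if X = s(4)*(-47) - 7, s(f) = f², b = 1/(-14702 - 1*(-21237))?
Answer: 8*I*√506469035/6535 ≈ 27.55*I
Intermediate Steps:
b = 1/6535 (b = 1/(-14702 + 21237) = 1/6535 ≈ 0.00015302)
X = -759 (X = 4²*(-47) - 7 = 16*(-47) - 7 = -752 - 7 = -759)
√(X + b) = √(-759 + 1/6535) = √(-4960064/6535) = 8*I*√506469035/6535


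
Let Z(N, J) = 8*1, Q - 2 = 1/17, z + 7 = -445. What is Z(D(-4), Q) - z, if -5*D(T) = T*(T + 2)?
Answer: 460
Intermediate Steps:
D(T) = -T*(2 + T)/5 (D(T) = -T*(T + 2)/5 = -T*(2 + T)/5)
z = -452 (z = -7 - 445 = -452)
Q = 35/17 (Q = 2 + 1/17 = 35/17 ≈ 2.0588)
Z(N, J) = 8
Z(D(-4), Q) - z = 8 - 1*(-452) = 8 + 452 = 460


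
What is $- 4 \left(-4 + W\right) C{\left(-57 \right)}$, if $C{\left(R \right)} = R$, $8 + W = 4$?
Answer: $-1824$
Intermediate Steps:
$W = -4$ ($W = -8 + 4 = -4$)
$- 4 \left(-4 + W\right) C{\left(-57 \right)} = - 4 \left(-4 - 4\right) \left(-57\right) = \left(-4\right) \left(-8\right) \left(-57\right) = 32 \left(-57\right) = -1824$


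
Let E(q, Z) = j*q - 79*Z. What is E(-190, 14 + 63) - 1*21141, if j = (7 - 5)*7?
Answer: -29884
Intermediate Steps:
j = 14 (j = 2*7 = 14)
E(q, Z) = -79*Z + 14*q (E(q, Z) = 14*q - 79*Z = -79*Z + 14*q)
E(-190, 14 + 63) - 1*21141 = (-79*(14 + 63) + 14*(-190)) - 1*21141 = (-79*77 - 2660) - 21141 = (-6083 - 2660) - 21141 = -8743 - 21141 = -29884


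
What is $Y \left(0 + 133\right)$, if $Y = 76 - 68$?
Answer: $1064$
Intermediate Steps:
$Y = 8$
$Y \left(0 + 133\right) = 8 \left(0 + 133\right) = 8 \cdot 133 = 1064$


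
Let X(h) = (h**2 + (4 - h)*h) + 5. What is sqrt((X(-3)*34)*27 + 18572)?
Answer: sqrt(12146) ≈ 110.21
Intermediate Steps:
X(h) = 5 + h**2 + h*(4 - h) (X(h) = (h**2 + h*(4 - h)) + 5 = 5 + h**2 + h*(4 - h))
sqrt((X(-3)*34)*27 + 18572) = sqrt(((5 + 4*(-3))*34)*27 + 18572) = sqrt(((5 - 12)*34)*27 + 18572) = sqrt(-7*34*27 + 18572) = sqrt(-238*27 + 18572) = sqrt(-6426 + 18572) = sqrt(12146)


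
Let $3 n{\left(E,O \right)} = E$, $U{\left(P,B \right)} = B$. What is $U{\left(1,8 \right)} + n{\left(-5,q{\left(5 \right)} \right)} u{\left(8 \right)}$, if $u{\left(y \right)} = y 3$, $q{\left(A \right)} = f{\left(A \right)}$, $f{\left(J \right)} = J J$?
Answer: $-32$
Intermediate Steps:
$f{\left(J \right)} = J^{2}$
$q{\left(A \right)} = A^{2}$
$u{\left(y \right)} = 3 y$
$n{\left(E,O \right)} = \frac{E}{3}$
$U{\left(1,8 \right)} + n{\left(-5,q{\left(5 \right)} \right)} u{\left(8 \right)} = 8 + \frac{1}{3} \left(-5\right) 3 \cdot 8 = 8 - 40 = -32$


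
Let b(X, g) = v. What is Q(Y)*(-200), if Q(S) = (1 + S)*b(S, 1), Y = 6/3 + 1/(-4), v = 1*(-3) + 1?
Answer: 1100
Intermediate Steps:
v = -2 (v = -3 + 1 = -2)
b(X, g) = -2
Y = 7/4 (Y = 6*(⅓) + 1*(-¼) = 2 - ¼ = 7/4 ≈ 1.7500)
Q(S) = -2 - 2*S (Q(S) = (1 + S)*(-2) = -2 - 2*S)
Q(Y)*(-200) = (-2 - 2*7/4)*(-200) = (-2 - 7/2)*(-200) = -11/2*(-200) = 1100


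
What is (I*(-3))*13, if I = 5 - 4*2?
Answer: 117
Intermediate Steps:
I = -3 (I = 5 - 8 = -3)
(I*(-3))*13 = -3*(-3)*13 = 9*13 = 117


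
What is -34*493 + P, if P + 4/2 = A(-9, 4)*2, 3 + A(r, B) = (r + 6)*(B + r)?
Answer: -16740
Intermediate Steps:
A(r, B) = -3 + (6 + r)*(B + r) (A(r, B) = -3 + (r + 6)*(B + r) = -3 + (6 + r)*(B + r))
P = 22 (P = -2 + (-3 + (-9)² + 6*4 + 6*(-9) + 4*(-9))*2 = -2 + (-3 + 81 + 24 - 54 - 36)*2 = -2 + 12*2 = -2 + 24 = 22)
-34*493 + P = -34*493 + 22 = -16762 + 22 = -16740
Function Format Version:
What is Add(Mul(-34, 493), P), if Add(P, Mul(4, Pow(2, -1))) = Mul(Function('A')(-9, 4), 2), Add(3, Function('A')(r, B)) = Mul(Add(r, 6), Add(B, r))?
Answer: -16740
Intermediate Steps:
Function('A')(r, B) = Add(-3, Mul(Add(6, r), Add(B, r))) (Function('A')(r, B) = Add(-3, Mul(Add(r, 6), Add(B, r))) = Add(-3, Mul(Add(6, r), Add(B, r))))
P = 22 (P = Add(-2, Mul(Add(-3, Pow(-9, 2), Mul(6, 4), Mul(6, -9), Mul(4, -9)), 2)) = Add(-2, Mul(Add(-3, 81, 24, -54, -36), 2)) = Add(-2, Mul(12, 2)) = Add(-2, 24) = 22)
Add(Mul(-34, 493), P) = Add(Mul(-34, 493), 22) = Add(-16762, 22) = -16740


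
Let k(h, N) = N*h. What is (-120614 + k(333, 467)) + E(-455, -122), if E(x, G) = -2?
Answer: 34895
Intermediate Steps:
(-120614 + k(333, 467)) + E(-455, -122) = (-120614 + 467*333) - 2 = (-120614 + 155511) - 2 = 34897 - 2 = 34895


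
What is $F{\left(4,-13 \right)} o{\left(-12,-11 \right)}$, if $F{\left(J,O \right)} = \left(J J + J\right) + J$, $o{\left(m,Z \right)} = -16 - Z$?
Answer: $-120$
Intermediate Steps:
$F{\left(J,O \right)} = J^{2} + 2 J$ ($F{\left(J,O \right)} = \left(J^{2} + J\right) + J = \left(J + J^{2}\right) + J = J^{2} + 2 J$)
$F{\left(4,-13 \right)} o{\left(-12,-11 \right)} = 4 \left(2 + 4\right) \left(-16 - -11\right) = 4 \cdot 6 \left(-16 + 11\right) = 24 \left(-5\right) = -120$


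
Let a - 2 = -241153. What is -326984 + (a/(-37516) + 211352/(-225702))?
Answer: -1384334834851459/4233718116 ≈ -3.2698e+5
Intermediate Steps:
a = -241151 (a = 2 - 241153 = -241151)
-326984 + (a/(-37516) + 211352/(-225702)) = -326984 + (-241151/(-37516) + 211352/(-225702)) = -326984 + (-241151*(-1/37516) + 211352*(-1/225702)) = -326984 + (241151/37516 - 105676/112851) = -326984 + 23249590685/4233718116 = -1384334834851459/4233718116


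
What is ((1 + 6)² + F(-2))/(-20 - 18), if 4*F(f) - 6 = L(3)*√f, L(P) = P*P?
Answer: -101/76 - 9*I*√2/152 ≈ -1.3289 - 0.083736*I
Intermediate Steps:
L(P) = P²
F(f) = 3/2 + 9*√f/4 (F(f) = 3/2 + (3²*√f)/4 = 3/2 + (9*√f)/4 = 3/2 + 9*√f/4)
((1 + 6)² + F(-2))/(-20 - 18) = ((1 + 6)² + (3/2 + 9*√(-2)/4))/(-20 - 18) = (7² + (3/2 + 9*(I*√2)/4))/(-38) = (49 + (3/2 + 9*I*√2/4))*(-1/38) = (101/2 + 9*I*√2/4)*(-1/38) = -101/76 - 9*I*√2/152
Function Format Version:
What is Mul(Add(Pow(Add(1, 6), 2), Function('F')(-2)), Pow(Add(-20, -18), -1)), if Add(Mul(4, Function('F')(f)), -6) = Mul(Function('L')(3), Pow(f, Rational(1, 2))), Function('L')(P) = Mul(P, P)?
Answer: Add(Rational(-101, 76), Mul(Rational(-9, 152), I, Pow(2, Rational(1, 2)))) ≈ Add(-1.3289, Mul(-0.083736, I))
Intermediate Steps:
Function('L')(P) = Pow(P, 2)
Function('F')(f) = Add(Rational(3, 2), Mul(Rational(9, 4), Pow(f, Rational(1, 2)))) (Function('F')(f) = Add(Rational(3, 2), Mul(Rational(1, 4), Mul(Pow(3, 2), Pow(f, Rational(1, 2))))) = Add(Rational(3, 2), Mul(Rational(1, 4), Mul(9, Pow(f, Rational(1, 2))))) = Add(Rational(3, 2), Mul(Rational(9, 4), Pow(f, Rational(1, 2)))))
Mul(Add(Pow(Add(1, 6), 2), Function('F')(-2)), Pow(Add(-20, -18), -1)) = Mul(Add(Pow(Add(1, 6), 2), Add(Rational(3, 2), Mul(Rational(9, 4), Pow(-2, Rational(1, 2))))), Pow(Add(-20, -18), -1)) = Mul(Add(Pow(7, 2), Add(Rational(3, 2), Mul(Rational(9, 4), Mul(I, Pow(2, Rational(1, 2)))))), Pow(-38, -1)) = Mul(Add(49, Add(Rational(3, 2), Mul(Rational(9, 4), I, Pow(2, Rational(1, 2))))), Rational(-1, 38)) = Mul(Add(Rational(101, 2), Mul(Rational(9, 4), I, Pow(2, Rational(1, 2)))), Rational(-1, 38)) = Add(Rational(-101, 76), Mul(Rational(-9, 152), I, Pow(2, Rational(1, 2))))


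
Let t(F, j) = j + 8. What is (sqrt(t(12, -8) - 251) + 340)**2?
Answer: (340 + I*sqrt(251))**2 ≈ 1.1535e+5 + 10773.0*I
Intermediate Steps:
t(F, j) = 8 + j
(sqrt(t(12, -8) - 251) + 340)**2 = (sqrt((8 - 8) - 251) + 340)**2 = (sqrt(0 - 251) + 340)**2 = (sqrt(-251) + 340)**2 = (I*sqrt(251) + 340)**2 = (340 + I*sqrt(251))**2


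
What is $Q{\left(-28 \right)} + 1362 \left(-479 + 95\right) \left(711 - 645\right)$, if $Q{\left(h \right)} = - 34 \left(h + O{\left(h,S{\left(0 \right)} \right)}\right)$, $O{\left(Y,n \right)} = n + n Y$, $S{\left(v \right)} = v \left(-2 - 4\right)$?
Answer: $-34517576$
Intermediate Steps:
$S{\left(v \right)} = - 6 v$ ($S{\left(v \right)} = v \left(-6\right) = - 6 v$)
$O{\left(Y,n \right)} = n + Y n$
$Q{\left(h \right)} = - 34 h$ ($Q{\left(h \right)} = - 34 \left(h + \left(-6\right) 0 \left(1 + h\right)\right) = - 34 \left(h + 0 \left(1 + h\right)\right) = - 34 \left(h + 0\right) = - 34 h$)
$Q{\left(-28 \right)} + 1362 \left(-479 + 95\right) \left(711 - 645\right) = \left(-34\right) \left(-28\right) + 1362 \left(-479 + 95\right) \left(711 - 645\right) = 952 + 1362 \left(\left(-384\right) 66\right) = 952 + 1362 \left(-25344\right) = 952 - 34518528 = -34517576$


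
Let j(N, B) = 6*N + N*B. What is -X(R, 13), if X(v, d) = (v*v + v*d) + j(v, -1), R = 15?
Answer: -495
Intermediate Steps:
j(N, B) = 6*N + B*N
X(v, d) = v**2 + 5*v + d*v (X(v, d) = (v*v + v*d) + v*(6 - 1) = (v**2 + d*v) + v*5 = (v**2 + d*v) + 5*v = v**2 + 5*v + d*v)
-X(R, 13) = -15*(5 + 13 + 15) = -15*33 = -1*495 = -495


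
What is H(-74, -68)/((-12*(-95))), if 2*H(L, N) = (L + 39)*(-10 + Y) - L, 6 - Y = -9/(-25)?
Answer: 1133/11400 ≈ 0.099386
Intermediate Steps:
Y = 141/25 (Y = 6 - (-9)/(-25) = 6 - (-9)*(-1)/25 = 6 - 1*9/25 = 6 - 9/25 = 141/25 ≈ 5.6400)
H(L, N) = -4251/50 - 67*L/25 (H(L, N) = ((L + 39)*(-10 + 141/25) - L)/2 = ((39 + L)*(-109/25) - L)/2 = ((-4251/25 - 109*L/25) - L)/2 = (-4251/25 - 134*L/25)/2 = -4251/50 - 67*L/25)
H(-74, -68)/((-12*(-95))) = (-4251/50 - 67/25*(-74))/((-12*(-95))) = (-4251/50 + 4958/25)/1140 = (1133/10)*(1/1140) = 1133/11400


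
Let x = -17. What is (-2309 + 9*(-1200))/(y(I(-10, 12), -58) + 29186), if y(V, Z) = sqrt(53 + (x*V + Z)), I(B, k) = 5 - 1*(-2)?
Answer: -191299637/425911360 + 13109*I*sqrt(31)/425911360 ≈ -0.44915 + 0.00017137*I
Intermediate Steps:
I(B, k) = 7 (I(B, k) = 5 + 2 = 7)
y(V, Z) = sqrt(53 + Z - 17*V) (y(V, Z) = sqrt(53 + (-17*V + Z)) = sqrt(53 + (Z - 17*V)) = sqrt(53 + Z - 17*V))
(-2309 + 9*(-1200))/(y(I(-10, 12), -58) + 29186) = (-2309 + 9*(-1200))/(sqrt(53 - 58 - 17*7) + 29186) = (-2309 - 10800)/(sqrt(53 - 58 - 119) + 29186) = -13109/(sqrt(-124) + 29186) = -13109/(2*I*sqrt(31) + 29186) = -13109/(29186 + 2*I*sqrt(31))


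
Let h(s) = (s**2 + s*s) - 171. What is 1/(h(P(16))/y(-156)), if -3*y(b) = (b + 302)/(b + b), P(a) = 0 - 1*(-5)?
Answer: -73/56628 ≈ -0.0012891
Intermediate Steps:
P(a) = 5 (P(a) = 0 + 5 = 5)
h(s) = -171 + 2*s**2 (h(s) = (s**2 + s**2) - 171 = 2*s**2 - 171 = -171 + 2*s**2)
y(b) = -(302 + b)/(6*b) (y(b) = -(b + 302)/(3*(b + b)) = -(302 + b)/(3*(2*b)) = -(302 + b)*1/(2*b)/3 = -(302 + b)/(6*b))
1/(h(P(16))/y(-156)) = 1/((-171 + 2*5**2)/(((1/6)*(-302 - 1*(-156))/(-156)))) = 1/((-171 + 2*25)/(((1/6)*(-1/156)*(-302 + 156)))) = 1/((-171 + 50)/(((1/6)*(-1/156)*(-146)))) = 1/(-121/73/468) = 1/(-121*468/73) = 1/(-56628/73) = -73/56628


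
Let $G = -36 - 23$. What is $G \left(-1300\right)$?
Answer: $76700$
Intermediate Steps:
$G = -59$
$G \left(-1300\right) = \left(-59\right) \left(-1300\right) = 76700$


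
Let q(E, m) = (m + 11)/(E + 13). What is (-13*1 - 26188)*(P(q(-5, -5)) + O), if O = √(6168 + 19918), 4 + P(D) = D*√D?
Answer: 104804 - 26201*√26086 - 78603*√3/8 ≈ -4.1440e+6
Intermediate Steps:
q(E, m) = (11 + m)/(13 + E)
P(D) = -4 + D^(3/2) (P(D) = -4 + D*√D = -4 + D^(3/2))
O = √26086 ≈ 161.51
(-13*1 - 26188)*(P(q(-5, -5)) + O) = (-13*1 - 26188)*((-4 + ((11 - 5)/(13 - 5))^(3/2)) + √26086) = (-13 - 26188)*((-4 + (6/8)^(3/2)) + √26086) = -26201*((-4 + ((⅛)*6)^(3/2)) + √26086) = -26201*((-4 + (¾)^(3/2)) + √26086) = -26201*((-4 + 3*√3/8) + √26086) = -26201*(-4 + √26086 + 3*√3/8) = 104804 - 26201*√26086 - 78603*√3/8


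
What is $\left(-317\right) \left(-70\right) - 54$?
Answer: $22136$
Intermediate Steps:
$\left(-317\right) \left(-70\right) - 54 = 22190 - 54 = 22136$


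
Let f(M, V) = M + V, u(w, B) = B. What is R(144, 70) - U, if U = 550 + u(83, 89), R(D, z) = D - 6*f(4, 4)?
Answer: -543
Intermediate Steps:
R(D, z) = -48 + D (R(D, z) = D - 6*(4 + 4) = D - 6*8 = D - 48 = -48 + D)
U = 639 (U = 550 + 89 = 639)
R(144, 70) - U = (-48 + 144) - 1*639 = 96 - 639 = -543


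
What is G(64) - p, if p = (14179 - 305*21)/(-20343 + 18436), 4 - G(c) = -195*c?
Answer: 23814762/1907 ≈ 12488.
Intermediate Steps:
G(c) = 4 + 195*c (G(c) = 4 - (-195)*c = 4 + 195*c)
p = -7774/1907 (p = (14179 - 6405)/(-1907) = 7774*(-1/1907) = -7774/1907 ≈ -4.0766)
G(64) - p = (4 + 195*64) - 1*(-7774/1907) = (4 + 12480) + 7774/1907 = 12484 + 7774/1907 = 23814762/1907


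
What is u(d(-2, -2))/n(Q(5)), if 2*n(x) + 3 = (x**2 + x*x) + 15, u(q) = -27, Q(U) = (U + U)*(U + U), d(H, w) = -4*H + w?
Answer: -27/10006 ≈ -0.0026984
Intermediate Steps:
d(H, w) = w - 4*H
Q(U) = 4*U**2 (Q(U) = (2*U)*(2*U) = 4*U**2)
n(x) = 6 + x**2 (n(x) = -3/2 + ((x**2 + x*x) + 15)/2 = -3/2 + ((x**2 + x**2) + 15)/2 = -3/2 + (2*x**2 + 15)/2 = -3/2 + (15 + 2*x**2)/2 = -3/2 + (15/2 + x**2) = 6 + x**2)
u(d(-2, -2))/n(Q(5)) = -27/(6 + (4*5**2)**2) = -27/(6 + (4*25)**2) = -27/(6 + 100**2) = -27/(6 + 10000) = -27/10006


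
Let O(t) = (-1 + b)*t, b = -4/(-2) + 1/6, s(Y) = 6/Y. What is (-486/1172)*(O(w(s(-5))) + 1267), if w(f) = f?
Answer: -768852/1465 ≈ -524.81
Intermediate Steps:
b = 13/6 (b = -4*(-½) + 1*(⅙) = 2 + ⅙ = 13/6 ≈ 2.1667)
O(t) = 7*t/6 (O(t) = (-1 + 13/6)*t = 7*t/6)
(-486/1172)*(O(w(s(-5))) + 1267) = (-486/1172)*(7*(6/(-5))/6 + 1267) = (-486*1/1172)*(7*(6*(-⅕))/6 + 1267) = -243*((7/6)*(-6/5) + 1267)/586 = -243*(-7/5 + 1267)/586 = -243/586*6328/5 = -768852/1465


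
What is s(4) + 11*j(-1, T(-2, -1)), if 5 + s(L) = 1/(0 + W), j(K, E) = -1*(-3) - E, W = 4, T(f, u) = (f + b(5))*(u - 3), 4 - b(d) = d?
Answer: -415/4 ≈ -103.75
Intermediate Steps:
b(d) = 4 - d
T(f, u) = (-1 + f)*(-3 + u) (T(f, u) = (f + (4 - 1*5))*(u - 3) = (f + (4 - 5))*(-3 + u) = (f - 1)*(-3 + u) = (-1 + f)*(-3 + u))
j(K, E) = 3 - E
s(L) = -19/4 (s(L) = -5 + 1/(0 + 4) = -5 + 1/4 = -19/4)
s(4) + 11*j(-1, T(-2, -1)) = -19/4 + 11*(3 - (3 - 1*(-1) - 3*(-2) - 2*(-1))) = -19/4 + 11*(3 - (3 + 1 + 6 + 2)) = -19/4 + 11*(3 - 1*12) = -19/4 + 11*(3 - 12) = -19/4 + 11*(-9) = -19/4 - 99 = -415/4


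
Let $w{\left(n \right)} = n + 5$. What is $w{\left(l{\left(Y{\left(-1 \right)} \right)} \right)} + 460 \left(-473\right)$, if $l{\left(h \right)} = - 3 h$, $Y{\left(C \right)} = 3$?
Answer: $-217584$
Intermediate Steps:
$w{\left(n \right)} = 5 + n$
$w{\left(l{\left(Y{\left(-1 \right)} \right)} \right)} + 460 \left(-473\right) = \left(5 - 9\right) + 460 \left(-473\right) = \left(5 - 9\right) - 217580 = -4 - 217580 = -217584$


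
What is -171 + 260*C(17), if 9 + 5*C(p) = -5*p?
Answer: -5059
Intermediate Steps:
C(p) = -9/5 - p (C(p) = -9/5 + (-5*p)/5 = -9/5 - p)
-171 + 260*C(17) = -171 + 260*(-9/5 - 1*17) = -171 + 260*(-9/5 - 17) = -171 + 260*(-94/5) = -171 - 4888 = -5059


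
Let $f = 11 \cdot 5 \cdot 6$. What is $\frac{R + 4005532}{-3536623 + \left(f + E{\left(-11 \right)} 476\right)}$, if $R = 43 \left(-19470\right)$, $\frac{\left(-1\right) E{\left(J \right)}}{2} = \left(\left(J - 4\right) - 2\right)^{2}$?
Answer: $- \frac{3168322}{3811421} \approx -0.83127$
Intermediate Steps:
$E{\left(J \right)} = - 2 \left(-6 + J\right)^{2}$ ($E{\left(J \right)} = - 2 \left(\left(J - 4\right) - 2\right)^{2} = - 2 \left(\left(-4 + J\right) - 2\right)^{2} = - 2 \left(-6 + J\right)^{2}$)
$R = -837210$
$f = 330$ ($f = 55 \cdot 6 = 330$)
$\frac{R + 4005532}{-3536623 + \left(f + E{\left(-11 \right)} 476\right)} = \frac{-837210 + 4005532}{-3536623 + \left(330 + - 2 \left(-6 - 11\right)^{2} \cdot 476\right)} = \frac{3168322}{-3536623 + \left(330 + - 2 \left(-17\right)^{2} \cdot 476\right)} = \frac{3168322}{-3536623 + \left(330 + \left(-2\right) 289 \cdot 476\right)} = \frac{3168322}{-3536623 + \left(330 - 275128\right)} = \frac{3168322}{-3536623 - 274798} = \frac{3168322}{-3811421} = 3168322 \left(- \frac{1}{3811421}\right) = - \frac{3168322}{3811421}$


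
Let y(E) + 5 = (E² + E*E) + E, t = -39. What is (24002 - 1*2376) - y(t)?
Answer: 18628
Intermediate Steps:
y(E) = -5 + E + 2*E² (y(E) = -5 + ((E² + E*E) + E) = -5 + ((E² + E²) + E) = -5 + (2*E² + E) = -5 + (E + 2*E²) = -5 + E + 2*E²)
(24002 - 1*2376) - y(t) = (24002 - 1*2376) - (-5 - 39 + 2*(-39)²) = (24002 - 2376) - (-5 - 39 + 2*1521) = 21626 - (-5 - 39 + 3042) = 21626 - 1*2998 = 21626 - 2998 = 18628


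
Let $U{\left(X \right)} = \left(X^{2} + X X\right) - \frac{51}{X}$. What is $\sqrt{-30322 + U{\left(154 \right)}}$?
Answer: $\frac{\sqrt{405772906}}{154} \approx 130.8$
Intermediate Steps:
$U{\left(X \right)} = - \frac{51}{X} + 2 X^{2}$ ($U{\left(X \right)} = \left(X^{2} + X^{2}\right) - \frac{51}{X} = 2 X^{2} - \frac{51}{X} = - \frac{51}{X} + 2 X^{2}$)
$\sqrt{-30322 + U{\left(154 \right)}} = \sqrt{-30322 + \frac{-51 + 2 \cdot 154^{3}}{154}} = \sqrt{-30322 + \frac{-51 + 2 \cdot 3652264}{154}} = \sqrt{-30322 + \frac{-51 + 7304528}{154}} = \sqrt{-30322 + \frac{1}{154} \cdot 7304477} = \sqrt{-30322 + \frac{7304477}{154}} = \sqrt{\frac{2634889}{154}} = \frac{\sqrt{405772906}}{154}$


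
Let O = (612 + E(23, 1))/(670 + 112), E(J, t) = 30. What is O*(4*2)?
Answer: 2568/391 ≈ 6.5678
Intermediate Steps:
O = 321/391 (O = (612 + 30)/(670 + 112) = 642/782 = 642*(1/782) = 321/391 ≈ 0.82097)
O*(4*2) = 321*(4*2)/391 = (321/391)*8 = 2568/391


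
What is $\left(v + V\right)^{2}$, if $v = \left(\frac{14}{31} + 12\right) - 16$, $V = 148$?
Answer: $\frac{20052484}{961} \approx 20866.0$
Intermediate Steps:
$v = - \frac{110}{31}$ ($v = \left(14 \cdot \frac{1}{31} + 12\right) - 16 = \left(\frac{14}{31} + 12\right) - 16 = \frac{386}{31} - 16 = - \frac{110}{31} \approx -3.5484$)
$\left(v + V\right)^{2} = \left(- \frac{110}{31} + 148\right)^{2} = \left(\frac{4478}{31}\right)^{2} = \frac{20052484}{961}$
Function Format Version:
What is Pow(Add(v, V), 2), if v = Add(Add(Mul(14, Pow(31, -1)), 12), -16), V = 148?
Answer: Rational(20052484, 961) ≈ 20866.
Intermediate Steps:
v = Rational(-110, 31) (v = Add(Add(Mul(14, Rational(1, 31)), 12), -16) = Add(Add(Rational(14, 31), 12), -16) = Add(Rational(386, 31), -16) = Rational(-110, 31) ≈ -3.5484)
Pow(Add(v, V), 2) = Pow(Add(Rational(-110, 31), 148), 2) = Pow(Rational(4478, 31), 2) = Rational(20052484, 961)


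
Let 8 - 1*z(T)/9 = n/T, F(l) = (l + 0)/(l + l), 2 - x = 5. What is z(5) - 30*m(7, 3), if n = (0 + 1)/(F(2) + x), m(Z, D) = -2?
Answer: 3318/25 ≈ 132.72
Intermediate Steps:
x = -3 (x = 2 - 1*5 = 2 - 5 = -3)
F(l) = 1/2 (F(l) = l/((2*l)) = l*(1/(2*l)) = 1/2)
n = -2/5 (n = (0 + 1)/(1/2 - 3) = 1/(-5/2) = 1*(-2/5) = -2/5 ≈ -0.40000)
z(T) = 72 + 18/(5*T) (z(T) = 72 - (-18)/(5*T) = 72 + 18/(5*T))
z(5) - 30*m(7, 3) = (72 + (18/5)/5) - 30*(-2) = (72 + (18/5)*(1/5)) + 60 = (72 + 18/25) + 60 = 1818/25 + 60 = 3318/25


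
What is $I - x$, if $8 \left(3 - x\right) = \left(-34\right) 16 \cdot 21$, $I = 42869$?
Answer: $41438$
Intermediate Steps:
$x = 1431$ ($x = 3 - \frac{\left(-34\right) 16 \cdot 21}{8} = 3 - \frac{\left(-544\right) 21}{8} = 3 - -1428 = 3 + 1428 = 1431$)
$I - x = 42869 - 1431 = 41438$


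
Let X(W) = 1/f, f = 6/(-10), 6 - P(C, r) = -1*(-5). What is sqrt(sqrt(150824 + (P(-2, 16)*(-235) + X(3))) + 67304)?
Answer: sqrt(605736 + 3*sqrt(1355286))/3 ≈ 260.18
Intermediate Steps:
P(C, r) = 1 (P(C, r) = 6 - (-1)*(-5) = 6 - 1*5 = 6 - 5 = 1)
f = -3/5 (f = 6*(-1/10) = -3/5 ≈ -0.60000)
X(W) = -5/3 (X(W) = 1/(-3/5) = -5/3)
sqrt(sqrt(150824 + (P(-2, 16)*(-235) + X(3))) + 67304) = sqrt(sqrt(150824 + (1*(-235) - 5/3)) + 67304) = sqrt(sqrt(150824 + (-235 - 5/3)) + 67304) = sqrt(sqrt(150824 - 710/3) + 67304) = sqrt(sqrt(451762/3) + 67304) = sqrt(sqrt(1355286)/3 + 67304) = sqrt(67304 + sqrt(1355286)/3)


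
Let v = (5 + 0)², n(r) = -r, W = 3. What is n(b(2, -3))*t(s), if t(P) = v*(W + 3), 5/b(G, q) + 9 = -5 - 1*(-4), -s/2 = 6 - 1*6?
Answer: 75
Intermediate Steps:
s = 0 (s = -2*(6 - 1*6) = -2*(6 - 6) = -2*0 = 0)
b(G, q) = -½ (b(G, q) = 5/(-9 + (-5 - 1*(-4))) = 5/(-9 + (-5 + 4)) = 5/(-9 - 1) = 5/(-10) = 5*(-⅒) = -½)
v = 25 (v = 5² = 25)
t(P) = 150 (t(P) = 25*(3 + 3) = 25*6 = 150)
n(b(2, -3))*t(s) = -1*(-½)*150 = (½)*150 = 75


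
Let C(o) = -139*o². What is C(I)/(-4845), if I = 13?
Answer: 23491/4845 ≈ 4.8485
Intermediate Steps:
C(I)/(-4845) = -139*13²/(-4845) = -139*169*(-1/4845) = -23491*(-1/4845) = 23491/4845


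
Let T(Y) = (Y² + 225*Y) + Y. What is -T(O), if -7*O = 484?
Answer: 531432/49 ≈ 10846.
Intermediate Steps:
O = -484/7 (O = -⅐*484 = -484/7 ≈ -69.143)
T(Y) = Y² + 226*Y
-T(O) = -(-484)*(226 - 484/7)/7 = -(-484)*1098/(7*7) = -1*(-531432/49) = 531432/49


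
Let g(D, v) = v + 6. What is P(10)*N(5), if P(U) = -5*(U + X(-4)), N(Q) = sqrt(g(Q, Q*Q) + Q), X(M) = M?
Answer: -180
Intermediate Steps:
g(D, v) = 6 + v
N(Q) = sqrt(6 + Q + Q**2) (N(Q) = sqrt((6 + Q*Q) + Q) = sqrt((6 + Q**2) + Q) = sqrt(6 + Q + Q**2))
P(U) = 20 - 5*U (P(U) = -5*(U - 4) = -5*(-4 + U) = 20 - 5*U)
P(10)*N(5) = (20 - 5*10)*sqrt(6 + 5 + 5**2) = (20 - 50)*sqrt(6 + 5 + 25) = -30*sqrt(36) = -30*6 = -180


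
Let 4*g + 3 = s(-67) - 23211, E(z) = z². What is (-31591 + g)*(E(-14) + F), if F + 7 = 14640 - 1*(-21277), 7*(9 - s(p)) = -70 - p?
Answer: -1350080710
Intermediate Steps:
s(p) = 19 + p/7 (s(p) = 9 - (-70 - p)/7 = 9 + (10 + p/7) = 19 + p/7)
g = -40608/7 (g = -¾ + ((19 + (⅐)*(-67)) - 23211)/4 = -¾ + ((19 - 67/7) - 23211)/4 = -¾ + (66/7 - 23211)/4 = -¾ + (¼)*(-162411/7) = -¾ - 162411/28 = -40608/7 ≈ -5801.1)
F = 35910 (F = -7 + (14640 - 1*(-21277)) = -7 + (14640 + 21277) = -7 + 35917 = 35910)
(-31591 + g)*(E(-14) + F) = (-31591 - 40608/7)*((-14)² + 35910) = -261745*(196 + 35910)/7 = -261745/7*36106 = -1350080710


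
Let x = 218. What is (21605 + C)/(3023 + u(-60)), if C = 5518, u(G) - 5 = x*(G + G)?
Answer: -27123/23132 ≈ -1.1725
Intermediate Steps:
u(G) = 5 + 436*G (u(G) = 5 + 218*(G + G) = 5 + 218*(2*G) = 5 + 436*G)
(21605 + C)/(3023 + u(-60)) = (21605 + 5518)/(3023 + (5 + 436*(-60))) = 27123/(3023 + (5 - 26160)) = 27123/(3023 - 26155) = 27123/(-23132) = 27123*(-1/23132) = -27123/23132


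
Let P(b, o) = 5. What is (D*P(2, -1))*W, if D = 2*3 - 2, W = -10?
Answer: -200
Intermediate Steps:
D = 4 (D = 6 - 2 = 4)
(D*P(2, -1))*W = (4*5)*(-10) = 20*(-10) = -200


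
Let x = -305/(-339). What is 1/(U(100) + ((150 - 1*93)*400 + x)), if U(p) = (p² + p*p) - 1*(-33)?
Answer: 339/14520692 ≈ 2.3346e-5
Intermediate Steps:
x = 305/339 (x = -305*(-1/339) = 305/339 ≈ 0.89970)
U(p) = 33 + 2*p² (U(p) = (p² + p²) + 33 = 2*p² + 33 = 33 + 2*p²)
1/(U(100) + ((150 - 1*93)*400 + x)) = 1/((33 + 2*100²) + ((150 - 1*93)*400 + 305/339)) = 1/((33 + 2*10000) + ((150 - 93)*400 + 305/339)) = 1/((33 + 20000) + (57*400 + 305/339)) = 1/(20033 + (22800 + 305/339)) = 1/(20033 + 7729505/339) = 1/(14520692/339) = 339/14520692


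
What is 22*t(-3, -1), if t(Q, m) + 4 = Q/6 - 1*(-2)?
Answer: -55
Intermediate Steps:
t(Q, m) = -2 + Q/6 (t(Q, m) = -4 + (Q/6 - 1*(-2)) = -4 + (Q*(⅙) + 2) = -4 + (Q/6 + 2) = -4 + (2 + Q/6) = -2 + Q/6)
22*t(-3, -1) = 22*(-2 + (⅙)*(-3)) = 22*(-2 - ½) = 22*(-5/2) = -55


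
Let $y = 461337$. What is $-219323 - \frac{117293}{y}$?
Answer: $- \frac{101181932144}{461337} \approx -2.1932 \cdot 10^{5}$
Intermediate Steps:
$-219323 - \frac{117293}{y} = -219323 - \frac{117293}{461337} = - \frac{101181932144}{461337}$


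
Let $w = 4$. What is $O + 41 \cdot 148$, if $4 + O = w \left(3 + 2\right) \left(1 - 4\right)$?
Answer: $6004$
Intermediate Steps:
$O = -64$ ($O = -4 + 4 \left(3 + 2\right) \left(1 - 4\right) = -4 + 4 \cdot 5 \left(-3\right) = -4 + 20 \left(-3\right) = -4 - 60 = -64$)
$O + 41 \cdot 148 = -64 + 41 \cdot 148 = -64 + 6068 = 6004$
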